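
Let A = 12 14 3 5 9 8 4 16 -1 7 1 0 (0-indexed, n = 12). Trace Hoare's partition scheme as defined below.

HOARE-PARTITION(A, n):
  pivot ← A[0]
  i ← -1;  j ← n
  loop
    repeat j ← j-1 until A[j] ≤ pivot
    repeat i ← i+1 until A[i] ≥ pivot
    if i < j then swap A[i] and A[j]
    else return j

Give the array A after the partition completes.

0 1 3 5 9 8 4 7 -1 16 14 12

pivot = A[0] = 12; i = -1, j = 12
j→11 (A[11]=0≤12), i→0 (A[0]=12≥12); i<j, swap → 0 14 3 5 9 8 4 16 -1 7 1 12
j→10 (A[10]=1≤12), i→1 (A[1]=14≥12); i<j, swap → 0 1 3 5 9 8 4 16 -1 7 14 12
j→9 (A[9]=7≤12), i→7 (A[7]=16≥12); i<j, swap → 0 1 3 5 9 8 4 7 -1 16 14 12
j→8, i→9; i≥j, return j=8. A = 0 1 3 5 9 8 4 7 -1 16 14 12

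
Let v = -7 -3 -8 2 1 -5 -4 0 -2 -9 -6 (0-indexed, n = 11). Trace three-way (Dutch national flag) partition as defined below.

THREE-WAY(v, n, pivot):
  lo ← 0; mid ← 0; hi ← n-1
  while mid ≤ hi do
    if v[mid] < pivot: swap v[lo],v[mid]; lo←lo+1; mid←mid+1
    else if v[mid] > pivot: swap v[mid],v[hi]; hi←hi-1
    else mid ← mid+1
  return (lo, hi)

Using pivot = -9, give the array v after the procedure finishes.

lo=0 mid=0 hi=10
-7>-9: swap(0,10), hi=9 ⇒ -6 -3 -8 2 1 -5 -4 0 -2 -9 -7
-6>-9: swap(0,9), hi=8 ⇒ -9 -3 -8 2 1 -5 -4 0 -2 -6 -7
-9=-9: mid=1
-3>-9: swap(1,8), hi=7 ⇒ -9 -2 -8 2 1 -5 -4 0 -3 -6 -7
-2>-9: swap(1,7), hi=6 ⇒ -9 0 -8 2 1 -5 -4 -2 -3 -6 -7
0>-9: swap(1,6), hi=5 ⇒ -9 -4 -8 2 1 -5 0 -2 -3 -6 -7
-4>-9: swap(1,5), hi=4 ⇒ -9 -5 -8 2 1 -4 0 -2 -3 -6 -7
-5>-9: swap(1,4), hi=3 ⇒ -9 1 -8 2 -5 -4 0 -2 -3 -6 -7
1>-9: swap(1,3), hi=2 ⇒ -9 2 -8 1 -5 -4 0 -2 -3 -6 -7
2>-9: swap(1,2), hi=1 ⇒ -9 -8 2 1 -5 -4 0 -2 -3 -6 -7
-8>-9: swap(1,1), hi=0 ⇒ -9 -8 2 1 -5 -4 0 -2 -3 -6 -7
done. lo=0 hi=0; v=-9 -8 2 1 -5 -4 0 -2 -3 -6 -7

-9 -8 2 1 -5 -4 0 -2 -3 -6 -7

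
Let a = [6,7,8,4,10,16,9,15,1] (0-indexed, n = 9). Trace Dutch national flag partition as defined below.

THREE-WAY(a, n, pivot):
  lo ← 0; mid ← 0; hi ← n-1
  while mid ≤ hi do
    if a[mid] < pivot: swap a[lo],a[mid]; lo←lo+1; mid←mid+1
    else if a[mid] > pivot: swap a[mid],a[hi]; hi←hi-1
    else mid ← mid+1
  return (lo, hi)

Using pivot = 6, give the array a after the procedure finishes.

[1,4,6,10,16,9,15,8,7]

pivot = 6; lo=0, mid=0, hi=8
a[mid]=6=6: mid=1
a[mid]=7>6: swap a[1],a[8]; hi=7 → [6,1,8,4,10,16,9,15,7]
a[mid]=1<6: swap a[0],a[1]; lo=1,mid=2 → [1,6,8,4,10,16,9,15,7]
a[mid]=8>6: swap a[2],a[7]; hi=6 → [1,6,15,4,10,16,9,8,7]
a[mid]=15>6: swap a[2],a[6]; hi=5 → [1,6,9,4,10,16,15,8,7]
a[mid]=9>6: swap a[2],a[5]; hi=4 → [1,6,16,4,10,9,15,8,7]
a[mid]=16>6: swap a[2],a[4]; hi=3 → [1,6,10,4,16,9,15,8,7]
a[mid]=10>6: swap a[2],a[3]; hi=2 → [1,6,4,10,16,9,15,8,7]
a[mid]=4<6: swap a[1],a[2]; lo=2,mid=3 → [1,4,6,10,16,9,15,8,7]
end: lo=2, hi=2; a = [1,4,6,10,16,9,15,8,7]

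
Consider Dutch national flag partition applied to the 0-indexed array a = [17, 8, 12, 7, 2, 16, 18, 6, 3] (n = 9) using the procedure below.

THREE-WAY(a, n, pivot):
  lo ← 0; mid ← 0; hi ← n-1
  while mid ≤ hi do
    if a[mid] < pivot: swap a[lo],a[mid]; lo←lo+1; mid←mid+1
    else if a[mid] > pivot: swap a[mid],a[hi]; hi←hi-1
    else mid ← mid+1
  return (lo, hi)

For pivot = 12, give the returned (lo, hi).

(5, 5)

lo=0 mid=0 hi=8
17>12: swap(0,8), hi=7 ⇒ [3, 8, 12, 7, 2, 16, 18, 6, 17]
3<12: swap(0,0), lo=1 mid=1 ⇒ [3, 8, 12, 7, 2, 16, 18, 6, 17]
8<12: swap(1,1), lo=2 mid=2 ⇒ [3, 8, 12, 7, 2, 16, 18, 6, 17]
12=12: mid=3
7<12: swap(2,3), lo=3 mid=4 ⇒ [3, 8, 7, 12, 2, 16, 18, 6, 17]
2<12: swap(3,4), lo=4 mid=5 ⇒ [3, 8, 7, 2, 12, 16, 18, 6, 17]
16>12: swap(5,7), hi=6 ⇒ [3, 8, 7, 2, 12, 6, 18, 16, 17]
6<12: swap(4,5), lo=5 mid=6 ⇒ [3, 8, 7, 2, 6, 12, 18, 16, 17]
18>12: swap(6,6), hi=5 ⇒ [3, 8, 7, 2, 6, 12, 18, 16, 17]
done. lo=5 hi=5; a=[3, 8, 7, 2, 6, 12, 18, 16, 17]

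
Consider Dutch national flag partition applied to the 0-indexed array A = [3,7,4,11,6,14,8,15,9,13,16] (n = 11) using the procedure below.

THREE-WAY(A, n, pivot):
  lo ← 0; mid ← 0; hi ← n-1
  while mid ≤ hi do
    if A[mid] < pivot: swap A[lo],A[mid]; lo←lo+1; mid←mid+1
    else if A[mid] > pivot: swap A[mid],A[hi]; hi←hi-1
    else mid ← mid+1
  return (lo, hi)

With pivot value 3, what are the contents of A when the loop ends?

[3,4,11,6,14,8,15,9,13,16,7]

pivot = 3; lo=0, mid=0, hi=10
A[mid]=3=3: mid=1
A[mid]=7>3: swap A[1],A[10]; hi=9 → [3,16,4,11,6,14,8,15,9,13,7]
A[mid]=16>3: swap A[1],A[9]; hi=8 → [3,13,4,11,6,14,8,15,9,16,7]
A[mid]=13>3: swap A[1],A[8]; hi=7 → [3,9,4,11,6,14,8,15,13,16,7]
A[mid]=9>3: swap A[1],A[7]; hi=6 → [3,15,4,11,6,14,8,9,13,16,7]
A[mid]=15>3: swap A[1],A[6]; hi=5 → [3,8,4,11,6,14,15,9,13,16,7]
A[mid]=8>3: swap A[1],A[5]; hi=4 → [3,14,4,11,6,8,15,9,13,16,7]
A[mid]=14>3: swap A[1],A[4]; hi=3 → [3,6,4,11,14,8,15,9,13,16,7]
A[mid]=6>3: swap A[1],A[3]; hi=2 → [3,11,4,6,14,8,15,9,13,16,7]
A[mid]=11>3: swap A[1],A[2]; hi=1 → [3,4,11,6,14,8,15,9,13,16,7]
A[mid]=4>3: swap A[1],A[1]; hi=0 → [3,4,11,6,14,8,15,9,13,16,7]
end: lo=0, hi=0; A = [3,4,11,6,14,8,15,9,13,16,7]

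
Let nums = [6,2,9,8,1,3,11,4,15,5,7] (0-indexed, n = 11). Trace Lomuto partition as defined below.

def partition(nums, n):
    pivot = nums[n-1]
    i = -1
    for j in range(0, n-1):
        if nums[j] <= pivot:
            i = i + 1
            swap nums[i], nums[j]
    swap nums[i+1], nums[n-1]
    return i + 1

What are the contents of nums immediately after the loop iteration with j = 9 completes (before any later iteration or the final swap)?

pivot=7, i=-1
j=0: 6≤7, i=0, swap(0,0) ⇒ [6,2,9,8,1,3,11,4,15,5,7]
j=1: 2≤7, i=1, swap(1,1) ⇒ [6,2,9,8,1,3,11,4,15,5,7]
j=2: 9>7, skip
j=3: 8>7, skip
j=4: 1≤7, i=2, swap(2,4) ⇒ [6,2,1,8,9,3,11,4,15,5,7]
j=5: 3≤7, i=3, swap(3,5) ⇒ [6,2,1,3,9,8,11,4,15,5,7]
j=6: 11>7, skip
j=7: 4≤7, i=4, swap(4,7) ⇒ [6,2,1,3,4,8,11,9,15,5,7]
j=8: 15>7, skip
j=9: 5≤7, i=5, swap(5,9) ⇒ [6,2,1,3,4,5,11,9,15,8,7]
(after j=9) nums = [6,2,1,3,4,5,11,9,15,8,7]

[6,2,1,3,4,5,11,9,15,8,7]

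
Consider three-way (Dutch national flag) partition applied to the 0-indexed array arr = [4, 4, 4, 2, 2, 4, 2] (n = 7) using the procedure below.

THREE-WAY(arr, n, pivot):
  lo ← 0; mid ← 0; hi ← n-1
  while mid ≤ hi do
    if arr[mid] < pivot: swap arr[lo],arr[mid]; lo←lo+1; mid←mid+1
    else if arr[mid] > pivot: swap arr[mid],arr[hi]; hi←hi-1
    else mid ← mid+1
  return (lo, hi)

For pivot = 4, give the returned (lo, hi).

(3, 6)

pivot = 4; lo=0, mid=0, hi=6
arr[mid]=4=4: mid=1
arr[mid]=4=4: mid=2
arr[mid]=4=4: mid=3
arr[mid]=2<4: swap arr[0],arr[3]; lo=1,mid=4 → [2, 4, 4, 4, 2, 4, 2]
arr[mid]=2<4: swap arr[1],arr[4]; lo=2,mid=5 → [2, 2, 4, 4, 4, 4, 2]
arr[mid]=4=4: mid=6
arr[mid]=2<4: swap arr[2],arr[6]; lo=3,mid=7 → [2, 2, 2, 4, 4, 4, 4]
end: lo=3, hi=6; arr = [2, 2, 2, 4, 4, 4, 4]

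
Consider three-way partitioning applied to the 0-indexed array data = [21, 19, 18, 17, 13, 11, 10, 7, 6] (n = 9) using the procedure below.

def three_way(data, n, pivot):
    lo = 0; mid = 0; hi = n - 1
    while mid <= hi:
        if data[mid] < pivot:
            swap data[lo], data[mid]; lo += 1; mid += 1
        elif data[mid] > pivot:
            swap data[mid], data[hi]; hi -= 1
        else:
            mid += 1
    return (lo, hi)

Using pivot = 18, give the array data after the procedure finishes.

[6, 7, 17, 13, 11, 10, 18, 19, 21]

lo=0 mid=0 hi=8
21>18: swap(0,8), hi=7 ⇒ [6, 19, 18, 17, 13, 11, 10, 7, 21]
6<18: swap(0,0), lo=1 mid=1 ⇒ [6, 19, 18, 17, 13, 11, 10, 7, 21]
19>18: swap(1,7), hi=6 ⇒ [6, 7, 18, 17, 13, 11, 10, 19, 21]
7<18: swap(1,1), lo=2 mid=2 ⇒ [6, 7, 18, 17, 13, 11, 10, 19, 21]
18=18: mid=3
17<18: swap(2,3), lo=3 mid=4 ⇒ [6, 7, 17, 18, 13, 11, 10, 19, 21]
13<18: swap(3,4), lo=4 mid=5 ⇒ [6, 7, 17, 13, 18, 11, 10, 19, 21]
11<18: swap(4,5), lo=5 mid=6 ⇒ [6, 7, 17, 13, 11, 18, 10, 19, 21]
10<18: swap(5,6), lo=6 mid=7 ⇒ [6, 7, 17, 13, 11, 10, 18, 19, 21]
done. lo=6 hi=6; data=[6, 7, 17, 13, 11, 10, 18, 19, 21]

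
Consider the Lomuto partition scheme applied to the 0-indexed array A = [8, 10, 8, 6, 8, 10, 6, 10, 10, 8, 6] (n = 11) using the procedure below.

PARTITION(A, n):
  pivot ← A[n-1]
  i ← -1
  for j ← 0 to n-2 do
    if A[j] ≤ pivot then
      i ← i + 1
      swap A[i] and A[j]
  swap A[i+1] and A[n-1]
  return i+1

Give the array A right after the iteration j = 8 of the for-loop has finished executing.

[6, 6, 8, 8, 8, 10, 10, 10, 10, 8, 6]

pivot = A[10] = 6; i = -1
j=0: A[0]=8 > 6 → no swap
j=1: A[1]=10 > 6 → no swap
j=2: A[2]=8 > 6 → no swap
j=3: A[3]=6 ≤ 6 → i=0, swap A[0],A[3] → [6, 10, 8, 8, 8, 10, 6, 10, 10, 8, 6]
j=4: A[4]=8 > 6 → no swap
j=5: A[5]=10 > 6 → no swap
j=6: A[6]=6 ≤ 6 → i=1, swap A[1],A[6] → [6, 6, 8, 8, 8, 10, 10, 10, 10, 8, 6]
j=7: A[7]=10 > 6 → no swap
j=8: A[8]=10 > 6 → no swap
(after j=8) A = [6, 6, 8, 8, 8, 10, 10, 10, 10, 8, 6]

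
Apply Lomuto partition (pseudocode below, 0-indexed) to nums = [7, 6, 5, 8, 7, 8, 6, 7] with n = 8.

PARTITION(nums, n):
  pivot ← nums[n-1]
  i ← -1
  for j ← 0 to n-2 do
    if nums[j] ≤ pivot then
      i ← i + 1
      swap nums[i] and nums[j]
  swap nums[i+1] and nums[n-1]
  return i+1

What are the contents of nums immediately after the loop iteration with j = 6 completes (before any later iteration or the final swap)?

[7, 6, 5, 7, 6, 8, 8, 7]

pivot = nums[7] = 7; i = -1
j=0: nums[0]=7 ≤ 7 → i=0, swap nums[0],nums[0] (no change) → [7, 6, 5, 8, 7, 8, 6, 7]
j=1: nums[1]=6 ≤ 7 → i=1, swap nums[1],nums[1] (no change) → [7, 6, 5, 8, 7, 8, 6, 7]
j=2: nums[2]=5 ≤ 7 → i=2, swap nums[2],nums[2] (no change) → [7, 6, 5, 8, 7, 8, 6, 7]
j=3: nums[3]=8 > 7 → no swap
j=4: nums[4]=7 ≤ 7 → i=3, swap nums[3],nums[4] → [7, 6, 5, 7, 8, 8, 6, 7]
j=5: nums[5]=8 > 7 → no swap
j=6: nums[6]=6 ≤ 7 → i=4, swap nums[4],nums[6] → [7, 6, 5, 7, 6, 8, 8, 7]
(after j=6) nums = [7, 6, 5, 7, 6, 8, 8, 7]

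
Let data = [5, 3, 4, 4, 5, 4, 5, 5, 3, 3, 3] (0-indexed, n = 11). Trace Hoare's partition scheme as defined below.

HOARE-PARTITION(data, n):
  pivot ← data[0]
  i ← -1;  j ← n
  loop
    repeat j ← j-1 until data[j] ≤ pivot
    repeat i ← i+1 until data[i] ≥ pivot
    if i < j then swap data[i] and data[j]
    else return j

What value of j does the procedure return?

pivot=5
j stops at 10 (3), i stops at 0 (5); swap ⇒ [3, 3, 4, 4, 5, 4, 5, 5, 3, 3, 5]
j stops at 9 (3), i stops at 4 (5); swap ⇒ [3, 3, 4, 4, 3, 4, 5, 5, 3, 5, 5]
j stops at 8 (3), i stops at 6 (5); swap ⇒ [3, 3, 4, 4, 3, 4, 3, 5, 5, 5, 5]
j stops at 7, i stops at 7; i≥j ⇒ return 7. data=[3, 3, 4, 4, 3, 4, 3, 5, 5, 5, 5]

7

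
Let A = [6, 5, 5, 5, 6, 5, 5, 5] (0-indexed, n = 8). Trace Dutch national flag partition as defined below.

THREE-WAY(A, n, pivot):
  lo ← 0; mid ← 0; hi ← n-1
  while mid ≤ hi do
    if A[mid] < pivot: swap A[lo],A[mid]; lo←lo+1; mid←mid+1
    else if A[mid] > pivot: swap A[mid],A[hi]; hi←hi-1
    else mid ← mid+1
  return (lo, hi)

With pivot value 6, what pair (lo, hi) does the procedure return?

lo=0 mid=0 hi=7
6=6: mid=1
5<6: swap(0,1), lo=1 mid=2 ⇒ [5, 6, 5, 5, 6, 5, 5, 5]
5<6: swap(1,2), lo=2 mid=3 ⇒ [5, 5, 6, 5, 6, 5, 5, 5]
5<6: swap(2,3), lo=3 mid=4 ⇒ [5, 5, 5, 6, 6, 5, 5, 5]
6=6: mid=5
5<6: swap(3,5), lo=4 mid=6 ⇒ [5, 5, 5, 5, 6, 6, 5, 5]
5<6: swap(4,6), lo=5 mid=7 ⇒ [5, 5, 5, 5, 5, 6, 6, 5]
5<6: swap(5,7), lo=6 mid=8 ⇒ [5, 5, 5, 5, 5, 5, 6, 6]
done. lo=6 hi=7; A=[5, 5, 5, 5, 5, 5, 6, 6]

(6, 7)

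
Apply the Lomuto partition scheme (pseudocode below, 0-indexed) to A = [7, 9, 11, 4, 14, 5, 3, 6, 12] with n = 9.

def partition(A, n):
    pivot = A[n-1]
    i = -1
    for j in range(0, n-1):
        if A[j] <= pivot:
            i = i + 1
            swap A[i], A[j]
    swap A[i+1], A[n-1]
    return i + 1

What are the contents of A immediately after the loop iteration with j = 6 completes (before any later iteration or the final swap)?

pivot=12, i=-1
j=0: 7≤12, i=0, swap(0,0) ⇒ [7, 9, 11, 4, 14, 5, 3, 6, 12]
j=1: 9≤12, i=1, swap(1,1) ⇒ [7, 9, 11, 4, 14, 5, 3, 6, 12]
j=2: 11≤12, i=2, swap(2,2) ⇒ [7, 9, 11, 4, 14, 5, 3, 6, 12]
j=3: 4≤12, i=3, swap(3,3) ⇒ [7, 9, 11, 4, 14, 5, 3, 6, 12]
j=4: 14>12, skip
j=5: 5≤12, i=4, swap(4,5) ⇒ [7, 9, 11, 4, 5, 14, 3, 6, 12]
j=6: 3≤12, i=5, swap(5,6) ⇒ [7, 9, 11, 4, 5, 3, 14, 6, 12]
(after j=6) A = [7, 9, 11, 4, 5, 3, 14, 6, 12]

[7, 9, 11, 4, 5, 3, 14, 6, 12]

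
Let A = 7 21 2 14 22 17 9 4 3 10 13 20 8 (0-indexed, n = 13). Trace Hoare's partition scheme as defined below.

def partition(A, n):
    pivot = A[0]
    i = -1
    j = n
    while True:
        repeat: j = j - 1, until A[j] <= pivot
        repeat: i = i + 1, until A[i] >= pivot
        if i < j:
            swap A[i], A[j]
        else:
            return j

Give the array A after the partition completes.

3 4 2 14 22 17 9 21 7 10 13 20 8

pivot=7
j stops at 8 (3), i stops at 0 (7); swap ⇒ 3 21 2 14 22 17 9 4 7 10 13 20 8
j stops at 7 (4), i stops at 1 (21); swap ⇒ 3 4 2 14 22 17 9 21 7 10 13 20 8
j stops at 2, i stops at 3; i≥j ⇒ return 2. A=3 4 2 14 22 17 9 21 7 10 13 20 8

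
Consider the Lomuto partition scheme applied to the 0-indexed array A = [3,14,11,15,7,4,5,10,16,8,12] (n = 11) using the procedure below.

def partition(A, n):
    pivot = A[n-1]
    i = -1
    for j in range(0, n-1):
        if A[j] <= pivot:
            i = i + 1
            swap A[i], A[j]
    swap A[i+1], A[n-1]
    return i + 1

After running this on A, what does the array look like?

pivot=12, i=-1
j=0: 3≤12, i=0, swap(0,0) ⇒ [3,14,11,15,7,4,5,10,16,8,12]
j=1: 14>12, skip
j=2: 11≤12, i=1, swap(1,2) ⇒ [3,11,14,15,7,4,5,10,16,8,12]
j=3: 15>12, skip
j=4: 7≤12, i=2, swap(2,4) ⇒ [3,11,7,15,14,4,5,10,16,8,12]
j=5: 4≤12, i=3, swap(3,5) ⇒ [3,11,7,4,14,15,5,10,16,8,12]
j=6: 5≤12, i=4, swap(4,6) ⇒ [3,11,7,4,5,15,14,10,16,8,12]
j=7: 10≤12, i=5, swap(5,7) ⇒ [3,11,7,4,5,10,14,15,16,8,12]
j=8: 16>12, skip
j=9: 8≤12, i=6, swap(6,9) ⇒ [3,11,7,4,5,10,8,15,16,14,12]
swap(7,10) ⇒ [3,11,7,4,5,10,8,12,16,14,15]; return 7

[3,11,7,4,5,10,8,12,16,14,15]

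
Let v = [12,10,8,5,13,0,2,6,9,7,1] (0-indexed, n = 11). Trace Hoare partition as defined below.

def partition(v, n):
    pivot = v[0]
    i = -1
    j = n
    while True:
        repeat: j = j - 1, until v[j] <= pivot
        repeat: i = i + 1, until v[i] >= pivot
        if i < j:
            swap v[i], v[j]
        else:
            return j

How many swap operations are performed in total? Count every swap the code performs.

2

pivot = v[0] = 12; i = -1, j = 11
j→10 (v[10]=1≤12), i→0 (v[0]=12≥12); i<j, swap → [1,10,8,5,13,0,2,6,9,7,12]
j→9 (v[9]=7≤12), i→4 (v[4]=13≥12); i<j, swap → [1,10,8,5,7,0,2,6,9,13,12]
j→8, i→9; i≥j, return j=8. v = [1,10,8,5,7,0,2,6,9,13,12]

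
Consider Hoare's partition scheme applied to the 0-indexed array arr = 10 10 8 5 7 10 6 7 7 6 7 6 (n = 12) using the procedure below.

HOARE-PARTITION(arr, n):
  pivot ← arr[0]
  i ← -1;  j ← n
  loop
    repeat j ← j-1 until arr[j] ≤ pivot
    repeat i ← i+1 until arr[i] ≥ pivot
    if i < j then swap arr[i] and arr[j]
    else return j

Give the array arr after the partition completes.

6 7 8 5 7 6 6 7 7 10 10 10

pivot = arr[0] = 10; i = -1, j = 12
j→11 (arr[11]=6≤10), i→0 (arr[0]=10≥10); i<j, swap → 6 10 8 5 7 10 6 7 7 6 7 10
j→10 (arr[10]=7≤10), i→1 (arr[1]=10≥10); i<j, swap → 6 7 8 5 7 10 6 7 7 6 10 10
j→9 (arr[9]=6≤10), i→5 (arr[5]=10≥10); i<j, swap → 6 7 8 5 7 6 6 7 7 10 10 10
j→8, i→9; i≥j, return j=8. arr = 6 7 8 5 7 6 6 7 7 10 10 10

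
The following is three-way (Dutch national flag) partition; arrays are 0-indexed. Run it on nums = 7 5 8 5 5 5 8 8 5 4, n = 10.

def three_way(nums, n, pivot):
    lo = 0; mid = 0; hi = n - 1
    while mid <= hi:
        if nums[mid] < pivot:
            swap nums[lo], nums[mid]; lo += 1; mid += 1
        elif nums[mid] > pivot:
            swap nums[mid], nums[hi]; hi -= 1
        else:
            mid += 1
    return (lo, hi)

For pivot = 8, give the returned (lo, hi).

(7, 9)

pivot = 8; lo=0, mid=0, hi=9
nums[mid]=7<8: swap nums[0],nums[0]; lo=1,mid=1 → 7 5 8 5 5 5 8 8 5 4
nums[mid]=5<8: swap nums[1],nums[1]; lo=2,mid=2 → 7 5 8 5 5 5 8 8 5 4
nums[mid]=8=8: mid=3
nums[mid]=5<8: swap nums[2],nums[3]; lo=3,mid=4 → 7 5 5 8 5 5 8 8 5 4
nums[mid]=5<8: swap nums[3],nums[4]; lo=4,mid=5 → 7 5 5 5 8 5 8 8 5 4
nums[mid]=5<8: swap nums[4],nums[5]; lo=5,mid=6 → 7 5 5 5 5 8 8 8 5 4
nums[mid]=8=8: mid=7
nums[mid]=8=8: mid=8
nums[mid]=5<8: swap nums[5],nums[8]; lo=6,mid=9 → 7 5 5 5 5 5 8 8 8 4
nums[mid]=4<8: swap nums[6],nums[9]; lo=7,mid=10 → 7 5 5 5 5 5 4 8 8 8
end: lo=7, hi=9; nums = 7 5 5 5 5 5 4 8 8 8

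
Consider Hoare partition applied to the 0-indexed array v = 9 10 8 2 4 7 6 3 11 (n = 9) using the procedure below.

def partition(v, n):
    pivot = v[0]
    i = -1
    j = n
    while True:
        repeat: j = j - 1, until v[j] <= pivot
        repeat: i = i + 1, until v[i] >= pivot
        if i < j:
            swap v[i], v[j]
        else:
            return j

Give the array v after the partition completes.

pivot = v[0] = 9; i = -1, j = 9
j→7 (v[7]=3≤9), i→0 (v[0]=9≥9); i<j, swap → 3 10 8 2 4 7 6 9 11
j→6 (v[6]=6≤9), i→1 (v[1]=10≥9); i<j, swap → 3 6 8 2 4 7 10 9 11
j→5, i→6; i≥j, return j=5. v = 3 6 8 2 4 7 10 9 11

3 6 8 2 4 7 10 9 11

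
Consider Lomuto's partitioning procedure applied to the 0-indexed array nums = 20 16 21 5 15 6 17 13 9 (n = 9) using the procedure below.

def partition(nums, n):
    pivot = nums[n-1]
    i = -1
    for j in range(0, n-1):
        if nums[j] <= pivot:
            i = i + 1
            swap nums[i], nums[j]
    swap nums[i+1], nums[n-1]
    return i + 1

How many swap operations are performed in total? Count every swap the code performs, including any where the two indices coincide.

3

pivot = nums[8] = 9; i = -1
j=0: nums[0]=20 > 9 → no swap
j=1: nums[1]=16 > 9 → no swap
j=2: nums[2]=21 > 9 → no swap
j=3: nums[3]=5 ≤ 9 → i=0, swap nums[0],nums[3] → 5 16 21 20 15 6 17 13 9
j=4: nums[4]=15 > 9 → no swap
j=5: nums[5]=6 ≤ 9 → i=1, swap nums[1],nums[5] → 5 6 21 20 15 16 17 13 9
j=6: nums[6]=17 > 9 → no swap
j=7: nums[7]=13 > 9 → no swap
final swap nums[2],nums[8] → 5 6 9 20 15 16 17 13 21; return 2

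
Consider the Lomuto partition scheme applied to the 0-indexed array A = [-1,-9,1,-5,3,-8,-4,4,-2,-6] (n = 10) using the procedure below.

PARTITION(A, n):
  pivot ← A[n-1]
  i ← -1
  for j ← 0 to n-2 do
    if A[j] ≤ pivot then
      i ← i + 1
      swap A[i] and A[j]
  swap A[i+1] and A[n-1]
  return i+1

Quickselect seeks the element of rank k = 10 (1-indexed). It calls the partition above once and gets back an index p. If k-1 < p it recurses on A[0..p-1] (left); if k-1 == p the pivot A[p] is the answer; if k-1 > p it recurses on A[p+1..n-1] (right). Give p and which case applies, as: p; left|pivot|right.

2; right

pivot=-6, i=-1
j=0: -1>-6, skip
j=1: -9≤-6, i=0, swap(0,1) ⇒ [-9,-1,1,-5,3,-8,-4,4,-2,-6]
j=2: 1>-6, skip
j=3: -5>-6, skip
j=4: 3>-6, skip
j=5: -8≤-6, i=1, swap(1,5) ⇒ [-9,-8,1,-5,3,-1,-4,4,-2,-6]
j=6: -4>-6, skip
j=7: 4>-6, skip
j=8: -2>-6, skip
swap(2,9) ⇒ [-9,-8,-6,-5,3,-1,-4,4,-2,1]; return 2
p = 2; k-1 = 9 > 2 ⇒ right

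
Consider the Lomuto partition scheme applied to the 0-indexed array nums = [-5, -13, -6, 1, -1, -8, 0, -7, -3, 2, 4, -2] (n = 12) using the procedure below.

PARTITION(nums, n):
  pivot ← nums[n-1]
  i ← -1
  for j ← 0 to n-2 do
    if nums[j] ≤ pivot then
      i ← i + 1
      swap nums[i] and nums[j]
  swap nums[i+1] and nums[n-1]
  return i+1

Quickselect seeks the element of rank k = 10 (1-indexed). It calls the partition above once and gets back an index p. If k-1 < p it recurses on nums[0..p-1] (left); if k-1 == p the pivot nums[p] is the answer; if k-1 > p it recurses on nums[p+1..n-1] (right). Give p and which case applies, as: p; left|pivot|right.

6; right

pivot = nums[11] = -2; i = -1
j=0: nums[0]=-5 ≤ -2 → i=0, swap nums[0],nums[0] (no change) → [-5, -13, -6, 1, -1, -8, 0, -7, -3, 2, 4, -2]
j=1: nums[1]=-13 ≤ -2 → i=1, swap nums[1],nums[1] (no change) → [-5, -13, -6, 1, -1, -8, 0, -7, -3, 2, 4, -2]
j=2: nums[2]=-6 ≤ -2 → i=2, swap nums[2],nums[2] (no change) → [-5, -13, -6, 1, -1, -8, 0, -7, -3, 2, 4, -2]
j=3: nums[3]=1 > -2 → no swap
j=4: nums[4]=-1 > -2 → no swap
j=5: nums[5]=-8 ≤ -2 → i=3, swap nums[3],nums[5] → [-5, -13, -6, -8, -1, 1, 0, -7, -3, 2, 4, -2]
j=6: nums[6]=0 > -2 → no swap
j=7: nums[7]=-7 ≤ -2 → i=4, swap nums[4],nums[7] → [-5, -13, -6, -8, -7, 1, 0, -1, -3, 2, 4, -2]
j=8: nums[8]=-3 ≤ -2 → i=5, swap nums[5],nums[8] → [-5, -13, -6, -8, -7, -3, 0, -1, 1, 2, 4, -2]
j=9: nums[9]=2 > -2 → no swap
j=10: nums[10]=4 > -2 → no swap
final swap nums[6],nums[11] → [-5, -13, -6, -8, -7, -3, -2, -1, 1, 2, 4, 0]; return 6
p = 6; k-1 = 9 > 6 ⇒ right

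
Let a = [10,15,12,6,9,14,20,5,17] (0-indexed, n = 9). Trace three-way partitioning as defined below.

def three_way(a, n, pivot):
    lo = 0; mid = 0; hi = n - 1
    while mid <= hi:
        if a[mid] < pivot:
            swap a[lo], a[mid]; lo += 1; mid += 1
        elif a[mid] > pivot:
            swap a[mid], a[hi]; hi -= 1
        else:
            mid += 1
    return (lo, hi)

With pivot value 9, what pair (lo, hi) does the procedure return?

(2, 2)

pivot = 9; lo=0, mid=0, hi=8
a[mid]=10>9: swap a[0],a[8]; hi=7 → [17,15,12,6,9,14,20,5,10]
a[mid]=17>9: swap a[0],a[7]; hi=6 → [5,15,12,6,9,14,20,17,10]
a[mid]=5<9: swap a[0],a[0]; lo=1,mid=1 → [5,15,12,6,9,14,20,17,10]
a[mid]=15>9: swap a[1],a[6]; hi=5 → [5,20,12,6,9,14,15,17,10]
a[mid]=20>9: swap a[1],a[5]; hi=4 → [5,14,12,6,9,20,15,17,10]
a[mid]=14>9: swap a[1],a[4]; hi=3 → [5,9,12,6,14,20,15,17,10]
a[mid]=9=9: mid=2
a[mid]=12>9: swap a[2],a[3]; hi=2 → [5,9,6,12,14,20,15,17,10]
a[mid]=6<9: swap a[1],a[2]; lo=2,mid=3 → [5,6,9,12,14,20,15,17,10]
end: lo=2, hi=2; a = [5,6,9,12,14,20,15,17,10]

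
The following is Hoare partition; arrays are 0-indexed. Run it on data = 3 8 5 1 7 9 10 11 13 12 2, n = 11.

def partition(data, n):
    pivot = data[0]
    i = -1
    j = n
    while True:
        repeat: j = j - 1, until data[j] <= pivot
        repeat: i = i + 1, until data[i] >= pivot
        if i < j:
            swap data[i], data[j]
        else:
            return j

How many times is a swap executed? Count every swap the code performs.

2

pivot=3
j stops at 10 (2), i stops at 0 (3); swap ⇒ 2 8 5 1 7 9 10 11 13 12 3
j stops at 3 (1), i stops at 1 (8); swap ⇒ 2 1 5 8 7 9 10 11 13 12 3
j stops at 1, i stops at 2; i≥j ⇒ return 1. data=2 1 5 8 7 9 10 11 13 12 3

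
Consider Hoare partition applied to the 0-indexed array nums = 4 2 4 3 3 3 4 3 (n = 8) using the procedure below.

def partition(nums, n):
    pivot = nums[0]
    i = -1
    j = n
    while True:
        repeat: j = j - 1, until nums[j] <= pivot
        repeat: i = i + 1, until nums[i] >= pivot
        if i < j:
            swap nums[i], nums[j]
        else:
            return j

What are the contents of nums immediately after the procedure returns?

3 2 4 3 3 3 4 4

pivot = nums[0] = 4; i = -1, j = 8
j→7 (nums[7]=3≤4), i→0 (nums[0]=4≥4); i<j, swap → 3 2 4 3 3 3 4 4
j→6 (nums[6]=4≤4), i→2 (nums[2]=4≥4); i<j, swap → 3 2 4 3 3 3 4 4
j→5, i→6; i≥j, return j=5. nums = 3 2 4 3 3 3 4 4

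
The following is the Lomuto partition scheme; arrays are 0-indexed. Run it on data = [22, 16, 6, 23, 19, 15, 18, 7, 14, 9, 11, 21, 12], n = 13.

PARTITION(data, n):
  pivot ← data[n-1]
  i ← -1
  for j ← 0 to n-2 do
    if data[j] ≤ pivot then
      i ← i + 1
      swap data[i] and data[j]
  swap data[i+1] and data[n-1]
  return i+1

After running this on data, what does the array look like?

[6, 7, 9, 11, 12, 15, 18, 16, 14, 22, 23, 21, 19]

pivot = data[12] = 12; i = -1
j=0: data[0]=22 > 12 → no swap
j=1: data[1]=16 > 12 → no swap
j=2: data[2]=6 ≤ 12 → i=0, swap data[0],data[2] → [6, 16, 22, 23, 19, 15, 18, 7, 14, 9, 11, 21, 12]
j=3: data[3]=23 > 12 → no swap
j=4: data[4]=19 > 12 → no swap
j=5: data[5]=15 > 12 → no swap
j=6: data[6]=18 > 12 → no swap
j=7: data[7]=7 ≤ 12 → i=1, swap data[1],data[7] → [6, 7, 22, 23, 19, 15, 18, 16, 14, 9, 11, 21, 12]
j=8: data[8]=14 > 12 → no swap
j=9: data[9]=9 ≤ 12 → i=2, swap data[2],data[9] → [6, 7, 9, 23, 19, 15, 18, 16, 14, 22, 11, 21, 12]
j=10: data[10]=11 ≤ 12 → i=3, swap data[3],data[10] → [6, 7, 9, 11, 19, 15, 18, 16, 14, 22, 23, 21, 12]
j=11: data[11]=21 > 12 → no swap
final swap data[4],data[12] → [6, 7, 9, 11, 12, 15, 18, 16, 14, 22, 23, 21, 19]; return 4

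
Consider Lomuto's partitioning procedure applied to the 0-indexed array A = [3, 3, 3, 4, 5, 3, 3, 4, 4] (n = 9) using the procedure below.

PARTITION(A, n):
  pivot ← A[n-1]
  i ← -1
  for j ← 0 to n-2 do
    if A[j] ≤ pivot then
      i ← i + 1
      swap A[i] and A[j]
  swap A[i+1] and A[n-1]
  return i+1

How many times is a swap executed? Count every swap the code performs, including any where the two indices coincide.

pivot=4, i=-1
j=0: 3≤4, i=0, swap(0,0) ⇒ [3, 3, 3, 4, 5, 3, 3, 4, 4]
j=1: 3≤4, i=1, swap(1,1) ⇒ [3, 3, 3, 4, 5, 3, 3, 4, 4]
j=2: 3≤4, i=2, swap(2,2) ⇒ [3, 3, 3, 4, 5, 3, 3, 4, 4]
j=3: 4≤4, i=3, swap(3,3) ⇒ [3, 3, 3, 4, 5, 3, 3, 4, 4]
j=4: 5>4, skip
j=5: 3≤4, i=4, swap(4,5) ⇒ [3, 3, 3, 4, 3, 5, 3, 4, 4]
j=6: 3≤4, i=5, swap(5,6) ⇒ [3, 3, 3, 4, 3, 3, 5, 4, 4]
j=7: 4≤4, i=6, swap(6,7) ⇒ [3, 3, 3, 4, 3, 3, 4, 5, 4]
swap(7,8) ⇒ [3, 3, 3, 4, 3, 3, 4, 4, 5]; return 7

8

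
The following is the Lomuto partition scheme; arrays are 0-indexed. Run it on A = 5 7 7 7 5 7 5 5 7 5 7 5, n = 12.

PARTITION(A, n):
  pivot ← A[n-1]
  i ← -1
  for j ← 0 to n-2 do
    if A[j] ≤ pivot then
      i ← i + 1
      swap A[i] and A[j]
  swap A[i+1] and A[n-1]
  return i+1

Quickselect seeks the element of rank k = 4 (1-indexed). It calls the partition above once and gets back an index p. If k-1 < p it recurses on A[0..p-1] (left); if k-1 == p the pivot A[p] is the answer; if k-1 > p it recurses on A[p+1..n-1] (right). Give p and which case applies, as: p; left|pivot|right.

5; left

pivot = A[11] = 5; i = -1
j=0: A[0]=5 ≤ 5 → i=0, swap A[0],A[0] (no change) → 5 7 7 7 5 7 5 5 7 5 7 5
j=1: A[1]=7 > 5 → no swap
j=2: A[2]=7 > 5 → no swap
j=3: A[3]=7 > 5 → no swap
j=4: A[4]=5 ≤ 5 → i=1, swap A[1],A[4] → 5 5 7 7 7 7 5 5 7 5 7 5
j=5: A[5]=7 > 5 → no swap
j=6: A[6]=5 ≤ 5 → i=2, swap A[2],A[6] → 5 5 5 7 7 7 7 5 7 5 7 5
j=7: A[7]=5 ≤ 5 → i=3, swap A[3],A[7] → 5 5 5 5 7 7 7 7 7 5 7 5
j=8: A[8]=7 > 5 → no swap
j=9: A[9]=5 ≤ 5 → i=4, swap A[4],A[9] → 5 5 5 5 5 7 7 7 7 7 7 5
j=10: A[10]=7 > 5 → no swap
final swap A[5],A[11] → 5 5 5 5 5 5 7 7 7 7 7 7; return 5
p = 5; k-1 = 3 < 5 ⇒ left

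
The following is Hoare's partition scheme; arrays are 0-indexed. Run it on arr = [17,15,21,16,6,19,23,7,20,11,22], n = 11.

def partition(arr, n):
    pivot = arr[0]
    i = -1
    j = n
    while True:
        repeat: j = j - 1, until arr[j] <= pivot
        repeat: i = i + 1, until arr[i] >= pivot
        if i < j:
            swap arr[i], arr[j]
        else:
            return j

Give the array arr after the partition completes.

pivot = arr[0] = 17; i = -1, j = 11
j→9 (arr[9]=11≤17), i→0 (arr[0]=17≥17); i<j, swap → [11,15,21,16,6,19,23,7,20,17,22]
j→7 (arr[7]=7≤17), i→2 (arr[2]=21≥17); i<j, swap → [11,15,7,16,6,19,23,21,20,17,22]
j→4, i→5; i≥j, return j=4. arr = [11,15,7,16,6,19,23,21,20,17,22]

[11,15,7,16,6,19,23,21,20,17,22]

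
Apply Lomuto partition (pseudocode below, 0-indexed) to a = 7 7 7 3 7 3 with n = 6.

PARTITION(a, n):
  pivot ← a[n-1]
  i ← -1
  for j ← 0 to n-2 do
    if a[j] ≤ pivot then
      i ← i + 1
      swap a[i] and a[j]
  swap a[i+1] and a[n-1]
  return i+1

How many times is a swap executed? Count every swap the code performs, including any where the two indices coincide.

2

pivot = a[5] = 3; i = -1
j=0: a[0]=7 > 3 → no swap
j=1: a[1]=7 > 3 → no swap
j=2: a[2]=7 > 3 → no swap
j=3: a[3]=3 ≤ 3 → i=0, swap a[0],a[3] → 3 7 7 7 7 3
j=4: a[4]=7 > 3 → no swap
final swap a[1],a[5] → 3 3 7 7 7 7; return 1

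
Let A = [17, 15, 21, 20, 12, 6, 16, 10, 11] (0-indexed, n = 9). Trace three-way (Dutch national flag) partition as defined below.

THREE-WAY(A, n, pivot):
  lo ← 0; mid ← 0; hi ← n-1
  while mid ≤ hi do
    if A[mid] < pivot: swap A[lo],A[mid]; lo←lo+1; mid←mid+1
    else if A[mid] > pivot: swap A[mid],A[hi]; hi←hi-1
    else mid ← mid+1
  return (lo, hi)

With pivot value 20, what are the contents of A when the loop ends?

[17, 15, 11, 12, 6, 16, 10, 20, 21]

lo=0 mid=0 hi=8
17<20: swap(0,0), lo=1 mid=1 ⇒ [17, 15, 21, 20, 12, 6, 16, 10, 11]
15<20: swap(1,1), lo=2 mid=2 ⇒ [17, 15, 21, 20, 12, 6, 16, 10, 11]
21>20: swap(2,8), hi=7 ⇒ [17, 15, 11, 20, 12, 6, 16, 10, 21]
11<20: swap(2,2), lo=3 mid=3 ⇒ [17, 15, 11, 20, 12, 6, 16, 10, 21]
20=20: mid=4
12<20: swap(3,4), lo=4 mid=5 ⇒ [17, 15, 11, 12, 20, 6, 16, 10, 21]
6<20: swap(4,5), lo=5 mid=6 ⇒ [17, 15, 11, 12, 6, 20, 16, 10, 21]
16<20: swap(5,6), lo=6 mid=7 ⇒ [17, 15, 11, 12, 6, 16, 20, 10, 21]
10<20: swap(6,7), lo=7 mid=8 ⇒ [17, 15, 11, 12, 6, 16, 10, 20, 21]
done. lo=7 hi=7; A=[17, 15, 11, 12, 6, 16, 10, 20, 21]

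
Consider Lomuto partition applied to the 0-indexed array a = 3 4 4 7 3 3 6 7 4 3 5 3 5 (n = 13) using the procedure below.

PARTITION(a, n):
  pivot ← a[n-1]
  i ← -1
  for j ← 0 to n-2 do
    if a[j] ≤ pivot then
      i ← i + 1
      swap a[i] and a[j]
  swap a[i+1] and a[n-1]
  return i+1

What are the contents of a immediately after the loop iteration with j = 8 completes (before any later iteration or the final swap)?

3 4 4 3 3 4 6 7 7 3 5 3 5

pivot = a[12] = 5; i = -1
j=0: a[0]=3 ≤ 5 → i=0, swap a[0],a[0] (no change) → 3 4 4 7 3 3 6 7 4 3 5 3 5
j=1: a[1]=4 ≤ 5 → i=1, swap a[1],a[1] (no change) → 3 4 4 7 3 3 6 7 4 3 5 3 5
j=2: a[2]=4 ≤ 5 → i=2, swap a[2],a[2] (no change) → 3 4 4 7 3 3 6 7 4 3 5 3 5
j=3: a[3]=7 > 5 → no swap
j=4: a[4]=3 ≤ 5 → i=3, swap a[3],a[4] → 3 4 4 3 7 3 6 7 4 3 5 3 5
j=5: a[5]=3 ≤ 5 → i=4, swap a[4],a[5] → 3 4 4 3 3 7 6 7 4 3 5 3 5
j=6: a[6]=6 > 5 → no swap
j=7: a[7]=7 > 5 → no swap
j=8: a[8]=4 ≤ 5 → i=5, swap a[5],a[8] → 3 4 4 3 3 4 6 7 7 3 5 3 5
(after j=8) a = 3 4 4 3 3 4 6 7 7 3 5 3 5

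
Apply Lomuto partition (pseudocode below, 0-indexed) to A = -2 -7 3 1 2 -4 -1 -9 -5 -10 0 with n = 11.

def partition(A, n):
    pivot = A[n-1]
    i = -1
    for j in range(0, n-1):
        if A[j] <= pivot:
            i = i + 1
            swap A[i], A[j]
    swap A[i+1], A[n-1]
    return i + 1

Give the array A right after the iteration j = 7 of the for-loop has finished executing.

-2 -7 -4 -1 -9 3 1 2 -5 -10 0

pivot=0, i=-1
j=0: -2≤0, i=0, swap(0,0) ⇒ -2 -7 3 1 2 -4 -1 -9 -5 -10 0
j=1: -7≤0, i=1, swap(1,1) ⇒ -2 -7 3 1 2 -4 -1 -9 -5 -10 0
j=2: 3>0, skip
j=3: 1>0, skip
j=4: 2>0, skip
j=5: -4≤0, i=2, swap(2,5) ⇒ -2 -7 -4 1 2 3 -1 -9 -5 -10 0
j=6: -1≤0, i=3, swap(3,6) ⇒ -2 -7 -4 -1 2 3 1 -9 -5 -10 0
j=7: -9≤0, i=4, swap(4,7) ⇒ -2 -7 -4 -1 -9 3 1 2 -5 -10 0
(after j=7) A = -2 -7 -4 -1 -9 3 1 2 -5 -10 0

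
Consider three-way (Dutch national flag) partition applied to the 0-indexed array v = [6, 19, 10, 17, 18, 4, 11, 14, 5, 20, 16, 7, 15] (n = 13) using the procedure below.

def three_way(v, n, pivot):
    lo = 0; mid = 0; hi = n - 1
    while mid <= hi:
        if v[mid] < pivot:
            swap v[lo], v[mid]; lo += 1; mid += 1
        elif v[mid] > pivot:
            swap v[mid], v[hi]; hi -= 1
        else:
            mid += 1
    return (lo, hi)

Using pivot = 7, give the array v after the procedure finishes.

[6, 5, 4, 7, 18, 11, 14, 17, 20, 16, 10, 15, 19]

pivot = 7; lo=0, mid=0, hi=12
v[mid]=6<7: swap v[0],v[0]; lo=1,mid=1 → [6, 19, 10, 17, 18, 4, 11, 14, 5, 20, 16, 7, 15]
v[mid]=19>7: swap v[1],v[12]; hi=11 → [6, 15, 10, 17, 18, 4, 11, 14, 5, 20, 16, 7, 19]
v[mid]=15>7: swap v[1],v[11]; hi=10 → [6, 7, 10, 17, 18, 4, 11, 14, 5, 20, 16, 15, 19]
v[mid]=7=7: mid=2
v[mid]=10>7: swap v[2],v[10]; hi=9 → [6, 7, 16, 17, 18, 4, 11, 14, 5, 20, 10, 15, 19]
v[mid]=16>7: swap v[2],v[9]; hi=8 → [6, 7, 20, 17, 18, 4, 11, 14, 5, 16, 10, 15, 19]
v[mid]=20>7: swap v[2],v[8]; hi=7 → [6, 7, 5, 17, 18, 4, 11, 14, 20, 16, 10, 15, 19]
v[mid]=5<7: swap v[1],v[2]; lo=2,mid=3 → [6, 5, 7, 17, 18, 4, 11, 14, 20, 16, 10, 15, 19]
v[mid]=17>7: swap v[3],v[7]; hi=6 → [6, 5, 7, 14, 18, 4, 11, 17, 20, 16, 10, 15, 19]
v[mid]=14>7: swap v[3],v[6]; hi=5 → [6, 5, 7, 11, 18, 4, 14, 17, 20, 16, 10, 15, 19]
v[mid]=11>7: swap v[3],v[5]; hi=4 → [6, 5, 7, 4, 18, 11, 14, 17, 20, 16, 10, 15, 19]
v[mid]=4<7: swap v[2],v[3]; lo=3,mid=4 → [6, 5, 4, 7, 18, 11, 14, 17, 20, 16, 10, 15, 19]
v[mid]=18>7: swap v[4],v[4]; hi=3 → [6, 5, 4, 7, 18, 11, 14, 17, 20, 16, 10, 15, 19]
end: lo=3, hi=3; v = [6, 5, 4, 7, 18, 11, 14, 17, 20, 16, 10, 15, 19]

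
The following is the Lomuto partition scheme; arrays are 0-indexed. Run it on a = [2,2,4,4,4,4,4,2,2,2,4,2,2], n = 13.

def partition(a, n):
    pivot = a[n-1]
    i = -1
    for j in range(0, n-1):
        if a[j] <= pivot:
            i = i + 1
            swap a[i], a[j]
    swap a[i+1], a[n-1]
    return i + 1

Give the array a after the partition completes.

pivot=2, i=-1
j=0: 2≤2, i=0, swap(0,0) ⇒ [2,2,4,4,4,4,4,2,2,2,4,2,2]
j=1: 2≤2, i=1, swap(1,1) ⇒ [2,2,4,4,4,4,4,2,2,2,4,2,2]
j=2: 4>2, skip
j=3: 4>2, skip
j=4: 4>2, skip
j=5: 4>2, skip
j=6: 4>2, skip
j=7: 2≤2, i=2, swap(2,7) ⇒ [2,2,2,4,4,4,4,4,2,2,4,2,2]
j=8: 2≤2, i=3, swap(3,8) ⇒ [2,2,2,2,4,4,4,4,4,2,4,2,2]
j=9: 2≤2, i=4, swap(4,9) ⇒ [2,2,2,2,2,4,4,4,4,4,4,2,2]
j=10: 4>2, skip
j=11: 2≤2, i=5, swap(5,11) ⇒ [2,2,2,2,2,2,4,4,4,4,4,4,2]
swap(6,12) ⇒ [2,2,2,2,2,2,2,4,4,4,4,4,4]; return 6

[2,2,2,2,2,2,2,4,4,4,4,4,4]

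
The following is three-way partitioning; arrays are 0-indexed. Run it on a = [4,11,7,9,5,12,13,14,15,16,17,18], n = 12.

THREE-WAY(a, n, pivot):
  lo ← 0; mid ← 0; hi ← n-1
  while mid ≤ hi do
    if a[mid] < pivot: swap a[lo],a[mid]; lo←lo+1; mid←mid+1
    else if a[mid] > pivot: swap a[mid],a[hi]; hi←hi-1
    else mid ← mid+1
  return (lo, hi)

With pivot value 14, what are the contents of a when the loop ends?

[4,11,7,9,5,12,13,14,16,17,18,15]

pivot = 14; lo=0, mid=0, hi=11
a[mid]=4<14: swap a[0],a[0]; lo=1,mid=1 → [4,11,7,9,5,12,13,14,15,16,17,18]
a[mid]=11<14: swap a[1],a[1]; lo=2,mid=2 → [4,11,7,9,5,12,13,14,15,16,17,18]
a[mid]=7<14: swap a[2],a[2]; lo=3,mid=3 → [4,11,7,9,5,12,13,14,15,16,17,18]
a[mid]=9<14: swap a[3],a[3]; lo=4,mid=4 → [4,11,7,9,5,12,13,14,15,16,17,18]
a[mid]=5<14: swap a[4],a[4]; lo=5,mid=5 → [4,11,7,9,5,12,13,14,15,16,17,18]
a[mid]=12<14: swap a[5],a[5]; lo=6,mid=6 → [4,11,7,9,5,12,13,14,15,16,17,18]
a[mid]=13<14: swap a[6],a[6]; lo=7,mid=7 → [4,11,7,9,5,12,13,14,15,16,17,18]
a[mid]=14=14: mid=8
a[mid]=15>14: swap a[8],a[11]; hi=10 → [4,11,7,9,5,12,13,14,18,16,17,15]
a[mid]=18>14: swap a[8],a[10]; hi=9 → [4,11,7,9,5,12,13,14,17,16,18,15]
a[mid]=17>14: swap a[8],a[9]; hi=8 → [4,11,7,9,5,12,13,14,16,17,18,15]
a[mid]=16>14: swap a[8],a[8]; hi=7 → [4,11,7,9,5,12,13,14,16,17,18,15]
end: lo=7, hi=7; a = [4,11,7,9,5,12,13,14,16,17,18,15]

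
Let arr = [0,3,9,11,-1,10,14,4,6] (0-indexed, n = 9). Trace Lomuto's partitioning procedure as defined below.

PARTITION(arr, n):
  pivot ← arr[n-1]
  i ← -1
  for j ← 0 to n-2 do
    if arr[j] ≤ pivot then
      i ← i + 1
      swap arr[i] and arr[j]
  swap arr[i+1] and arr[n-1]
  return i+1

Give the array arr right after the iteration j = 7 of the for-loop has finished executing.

[0,3,-1,4,9,10,14,11,6]

pivot = arr[8] = 6; i = -1
j=0: arr[0]=0 ≤ 6 → i=0, swap arr[0],arr[0] (no change) → [0,3,9,11,-1,10,14,4,6]
j=1: arr[1]=3 ≤ 6 → i=1, swap arr[1],arr[1] (no change) → [0,3,9,11,-1,10,14,4,6]
j=2: arr[2]=9 > 6 → no swap
j=3: arr[3]=11 > 6 → no swap
j=4: arr[4]=-1 ≤ 6 → i=2, swap arr[2],arr[4] → [0,3,-1,11,9,10,14,4,6]
j=5: arr[5]=10 > 6 → no swap
j=6: arr[6]=14 > 6 → no swap
j=7: arr[7]=4 ≤ 6 → i=3, swap arr[3],arr[7] → [0,3,-1,4,9,10,14,11,6]
(after j=7) arr = [0,3,-1,4,9,10,14,11,6]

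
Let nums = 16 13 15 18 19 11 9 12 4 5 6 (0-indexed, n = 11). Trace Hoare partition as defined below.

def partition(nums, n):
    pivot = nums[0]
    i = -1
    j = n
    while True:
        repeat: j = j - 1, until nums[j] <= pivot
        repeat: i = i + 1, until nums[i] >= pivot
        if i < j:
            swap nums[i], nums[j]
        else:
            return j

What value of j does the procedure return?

pivot = nums[0] = 16; i = -1, j = 11
j→10 (nums[10]=6≤16), i→0 (nums[0]=16≥16); i<j, swap → 6 13 15 18 19 11 9 12 4 5 16
j→9 (nums[9]=5≤16), i→3 (nums[3]=18≥16); i<j, swap → 6 13 15 5 19 11 9 12 4 18 16
j→8 (nums[8]=4≤16), i→4 (nums[4]=19≥16); i<j, swap → 6 13 15 5 4 11 9 12 19 18 16
j→7, i→8; i≥j, return j=7. nums = 6 13 15 5 4 11 9 12 19 18 16

7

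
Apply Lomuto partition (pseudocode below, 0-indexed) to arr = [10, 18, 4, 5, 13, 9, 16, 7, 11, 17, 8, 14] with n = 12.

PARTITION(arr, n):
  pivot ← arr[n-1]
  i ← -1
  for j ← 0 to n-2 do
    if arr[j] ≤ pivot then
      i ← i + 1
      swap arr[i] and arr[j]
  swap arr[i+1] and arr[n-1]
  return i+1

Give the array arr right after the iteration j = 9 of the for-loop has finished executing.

pivot=14, i=-1
j=0: 10≤14, i=0, swap(0,0) ⇒ [10, 18, 4, 5, 13, 9, 16, 7, 11, 17, 8, 14]
j=1: 18>14, skip
j=2: 4≤14, i=1, swap(1,2) ⇒ [10, 4, 18, 5, 13, 9, 16, 7, 11, 17, 8, 14]
j=3: 5≤14, i=2, swap(2,3) ⇒ [10, 4, 5, 18, 13, 9, 16, 7, 11, 17, 8, 14]
j=4: 13≤14, i=3, swap(3,4) ⇒ [10, 4, 5, 13, 18, 9, 16, 7, 11, 17, 8, 14]
j=5: 9≤14, i=4, swap(4,5) ⇒ [10, 4, 5, 13, 9, 18, 16, 7, 11, 17, 8, 14]
j=6: 16>14, skip
j=7: 7≤14, i=5, swap(5,7) ⇒ [10, 4, 5, 13, 9, 7, 16, 18, 11, 17, 8, 14]
j=8: 11≤14, i=6, swap(6,8) ⇒ [10, 4, 5, 13, 9, 7, 11, 18, 16, 17, 8, 14]
j=9: 17>14, skip
(after j=9) arr = [10, 4, 5, 13, 9, 7, 11, 18, 16, 17, 8, 14]

[10, 4, 5, 13, 9, 7, 11, 18, 16, 17, 8, 14]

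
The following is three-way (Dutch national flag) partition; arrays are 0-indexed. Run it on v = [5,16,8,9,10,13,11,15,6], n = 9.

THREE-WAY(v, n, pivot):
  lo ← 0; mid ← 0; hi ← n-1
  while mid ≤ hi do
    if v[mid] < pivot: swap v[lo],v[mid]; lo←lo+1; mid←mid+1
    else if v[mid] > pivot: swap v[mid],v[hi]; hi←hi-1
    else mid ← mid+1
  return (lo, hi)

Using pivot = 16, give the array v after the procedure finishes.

pivot = 16; lo=0, mid=0, hi=8
v[mid]=5<16: swap v[0],v[0]; lo=1,mid=1 → [5,16,8,9,10,13,11,15,6]
v[mid]=16=16: mid=2
v[mid]=8<16: swap v[1],v[2]; lo=2,mid=3 → [5,8,16,9,10,13,11,15,6]
v[mid]=9<16: swap v[2],v[3]; lo=3,mid=4 → [5,8,9,16,10,13,11,15,6]
v[mid]=10<16: swap v[3],v[4]; lo=4,mid=5 → [5,8,9,10,16,13,11,15,6]
v[mid]=13<16: swap v[4],v[5]; lo=5,mid=6 → [5,8,9,10,13,16,11,15,6]
v[mid]=11<16: swap v[5],v[6]; lo=6,mid=7 → [5,8,9,10,13,11,16,15,6]
v[mid]=15<16: swap v[6],v[7]; lo=7,mid=8 → [5,8,9,10,13,11,15,16,6]
v[mid]=6<16: swap v[7],v[8]; lo=8,mid=9 → [5,8,9,10,13,11,15,6,16]
end: lo=8, hi=8; v = [5,8,9,10,13,11,15,6,16]

[5,8,9,10,13,11,15,6,16]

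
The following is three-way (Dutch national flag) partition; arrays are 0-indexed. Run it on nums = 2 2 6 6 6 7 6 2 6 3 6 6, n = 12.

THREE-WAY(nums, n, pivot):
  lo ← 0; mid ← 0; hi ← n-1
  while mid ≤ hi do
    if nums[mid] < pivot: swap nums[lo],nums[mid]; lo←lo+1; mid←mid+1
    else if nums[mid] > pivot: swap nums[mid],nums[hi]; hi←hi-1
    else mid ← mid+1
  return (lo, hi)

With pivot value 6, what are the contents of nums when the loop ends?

pivot = 6; lo=0, mid=0, hi=11
nums[mid]=2<6: swap nums[0],nums[0]; lo=1,mid=1 → 2 2 6 6 6 7 6 2 6 3 6 6
nums[mid]=2<6: swap nums[1],nums[1]; lo=2,mid=2 → 2 2 6 6 6 7 6 2 6 3 6 6
nums[mid]=6=6: mid=3
nums[mid]=6=6: mid=4
nums[mid]=6=6: mid=5
nums[mid]=7>6: swap nums[5],nums[11]; hi=10 → 2 2 6 6 6 6 6 2 6 3 6 7
nums[mid]=6=6: mid=6
nums[mid]=6=6: mid=7
nums[mid]=2<6: swap nums[2],nums[7]; lo=3,mid=8 → 2 2 2 6 6 6 6 6 6 3 6 7
nums[mid]=6=6: mid=9
nums[mid]=3<6: swap nums[3],nums[9]; lo=4,mid=10 → 2 2 2 3 6 6 6 6 6 6 6 7
nums[mid]=6=6: mid=11
end: lo=4, hi=10; nums = 2 2 2 3 6 6 6 6 6 6 6 7

2 2 2 3 6 6 6 6 6 6 6 7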